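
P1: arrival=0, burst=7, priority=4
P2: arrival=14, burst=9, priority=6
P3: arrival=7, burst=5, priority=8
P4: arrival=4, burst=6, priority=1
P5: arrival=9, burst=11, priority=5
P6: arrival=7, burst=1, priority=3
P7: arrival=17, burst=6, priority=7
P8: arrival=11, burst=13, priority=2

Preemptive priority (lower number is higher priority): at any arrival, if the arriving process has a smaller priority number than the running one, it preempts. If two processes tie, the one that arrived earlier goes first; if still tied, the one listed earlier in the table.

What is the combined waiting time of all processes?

Schedule: | P1 0-4 | P4 4-10 | P6 10-11 | P8 11-24 | P1 24-27 | P5 27-38 | P2 38-47 | P7 47-53 | P3 53-58 |
Completion: P1=27  P2=47  P3=58  P4=10  P5=38  P6=11  P7=53  P8=24
Turnaround (C−A): P1=27  P2=33  P3=51  P4=6  P5=29  P6=4  P7=36  P8=13
Waiting = turnaround − burst: P1=20, P2=24, P3=46, P4=0, P5=18, P6=3, P7=30, P8=0
Total waiting = 20 + 24 + 46 + 0 + 18 + 3 + 30 + 0 = 141

141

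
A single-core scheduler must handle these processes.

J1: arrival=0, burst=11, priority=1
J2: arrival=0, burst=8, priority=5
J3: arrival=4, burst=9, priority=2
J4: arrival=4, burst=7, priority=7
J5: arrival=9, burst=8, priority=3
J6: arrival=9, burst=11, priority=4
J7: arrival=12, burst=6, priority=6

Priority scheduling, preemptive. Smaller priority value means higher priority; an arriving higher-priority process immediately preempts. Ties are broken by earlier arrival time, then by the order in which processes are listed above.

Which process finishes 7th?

Schedule: | J1 0-11 | J3 11-20 | J5 20-28 | J6 28-39 | J2 39-47 | J7 47-53 | J4 53-60 |
Completion: J1=11  J2=47  J3=20  J4=60  J5=28  J6=39  J7=53
Turnaround (C−A): J1=11  J2=47  J3=16  J4=56  J5=19  J6=30  J7=41
Finish order: J1 → J3 → J5 → J6 → J2 → J7 → J4

J4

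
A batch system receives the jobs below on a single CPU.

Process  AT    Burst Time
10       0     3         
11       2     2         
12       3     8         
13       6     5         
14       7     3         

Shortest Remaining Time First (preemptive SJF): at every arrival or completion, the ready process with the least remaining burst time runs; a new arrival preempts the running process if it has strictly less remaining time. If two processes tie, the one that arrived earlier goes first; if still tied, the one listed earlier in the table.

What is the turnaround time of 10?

3

Timeline: | 10 0-3 | 11 3-5 | 12 5-6 | 13 6-7 | 14 7-10 | 13 10-14 | 12 14-21 |
Completion: 10=3  11=5  12=21  13=14  14=10
Turnaround(10) = completion − arrival = 3 − 0 = 3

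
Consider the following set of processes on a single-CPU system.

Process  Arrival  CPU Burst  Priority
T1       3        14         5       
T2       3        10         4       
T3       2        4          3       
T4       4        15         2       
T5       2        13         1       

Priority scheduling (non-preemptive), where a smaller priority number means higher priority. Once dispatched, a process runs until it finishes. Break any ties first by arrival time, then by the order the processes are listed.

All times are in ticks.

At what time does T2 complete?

Timeline: | idle 0-2 | T5 2-15 | T4 15-30 | T3 30-34 | T2 34-44 | T1 44-58 |
Completion: T1=58  T2=44  T3=34  T4=30  T5=15
Turnaround (C−A): T1=55  T2=41  T3=32  T4=26  T5=13

44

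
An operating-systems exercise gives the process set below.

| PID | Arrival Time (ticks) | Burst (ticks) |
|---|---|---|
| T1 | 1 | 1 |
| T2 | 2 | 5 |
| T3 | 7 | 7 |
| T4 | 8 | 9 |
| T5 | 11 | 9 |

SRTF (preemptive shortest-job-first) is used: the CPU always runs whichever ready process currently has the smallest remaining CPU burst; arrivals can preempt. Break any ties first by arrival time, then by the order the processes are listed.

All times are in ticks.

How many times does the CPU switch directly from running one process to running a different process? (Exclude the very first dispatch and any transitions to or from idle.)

Timeline: | idle 0-1 | T1 1-2 | T2 2-7 | T3 7-14 | T4 14-23 | T5 23-32 |
Completion: T1=2  T2=7  T3=14  T4=23  T5=32

4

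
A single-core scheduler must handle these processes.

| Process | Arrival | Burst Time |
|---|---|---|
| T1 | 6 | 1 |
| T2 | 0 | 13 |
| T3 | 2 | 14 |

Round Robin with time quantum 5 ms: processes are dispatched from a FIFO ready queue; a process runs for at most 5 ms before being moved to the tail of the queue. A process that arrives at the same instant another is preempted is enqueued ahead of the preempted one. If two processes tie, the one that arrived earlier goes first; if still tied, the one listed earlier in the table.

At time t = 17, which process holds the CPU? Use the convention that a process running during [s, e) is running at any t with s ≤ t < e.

T3

Schedule: | T2 0-5 | T3 5-10 | T2 10-15 | T1 15-16 | T3 16-21 | T2 21-24 | T3 24-28 |
Completion: T1=16  T2=24  T3=28
Turnaround (C−A): T1=10  T2=24  T3=26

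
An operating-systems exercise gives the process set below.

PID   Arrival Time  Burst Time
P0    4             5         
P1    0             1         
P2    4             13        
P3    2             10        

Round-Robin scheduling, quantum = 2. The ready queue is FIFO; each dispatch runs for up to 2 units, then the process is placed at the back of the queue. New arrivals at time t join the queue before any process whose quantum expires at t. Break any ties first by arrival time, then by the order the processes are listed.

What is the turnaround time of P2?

Timeline: | P1 0-1 | idle 1-2 | P3 2-4 | P0 4-6 | P2 6-8 | P3 8-10 | P0 10-12 | P2 12-14 | P3 14-16 | P0 16-17 | P2 17-19 | P3 19-21 | P2 21-23 | P3 23-25 | P2 25-30 |
Completion: P0=17  P1=1  P2=30  P3=25
Turnaround(P2) = completion − arrival = 30 − 4 = 26

26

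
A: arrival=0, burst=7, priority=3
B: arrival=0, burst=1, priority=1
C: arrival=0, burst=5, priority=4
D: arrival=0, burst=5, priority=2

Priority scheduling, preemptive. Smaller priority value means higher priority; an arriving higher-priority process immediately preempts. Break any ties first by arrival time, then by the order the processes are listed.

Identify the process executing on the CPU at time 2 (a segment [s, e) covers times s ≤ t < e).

D

Timeline: | B 0-1 | D 1-6 | A 6-13 | C 13-18 |
Completion: A=13  B=1  C=18  D=6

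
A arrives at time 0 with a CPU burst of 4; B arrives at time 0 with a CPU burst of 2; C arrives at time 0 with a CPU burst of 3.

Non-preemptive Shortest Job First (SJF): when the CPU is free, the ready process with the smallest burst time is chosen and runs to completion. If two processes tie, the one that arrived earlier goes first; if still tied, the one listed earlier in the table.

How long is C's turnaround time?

Timeline: | B 0-2 | C 2-5 | A 5-9 |
Completion: A=9  B=2  C=5
Turnaround (C−A): A=9  B=2  C=5
Turnaround(C) = completion − arrival = 5 − 0 = 5

5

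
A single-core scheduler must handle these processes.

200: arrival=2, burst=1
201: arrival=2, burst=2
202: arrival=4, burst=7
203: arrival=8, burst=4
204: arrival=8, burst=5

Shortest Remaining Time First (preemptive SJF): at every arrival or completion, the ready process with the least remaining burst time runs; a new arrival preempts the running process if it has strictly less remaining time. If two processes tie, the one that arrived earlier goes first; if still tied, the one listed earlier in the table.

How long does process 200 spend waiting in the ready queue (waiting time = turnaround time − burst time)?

Schedule: | idle 0-2 | 200 2-3 | 201 3-5 | 202 5-12 | 203 12-16 | 204 16-21 |
Completion: 200=3  201=5  202=12  203=16  204=21
Turnaround (C−A): 200=1  201=3  202=8  203=8  204=13
Waiting(200) = turnaround − burst = 1 − 1 = 0

0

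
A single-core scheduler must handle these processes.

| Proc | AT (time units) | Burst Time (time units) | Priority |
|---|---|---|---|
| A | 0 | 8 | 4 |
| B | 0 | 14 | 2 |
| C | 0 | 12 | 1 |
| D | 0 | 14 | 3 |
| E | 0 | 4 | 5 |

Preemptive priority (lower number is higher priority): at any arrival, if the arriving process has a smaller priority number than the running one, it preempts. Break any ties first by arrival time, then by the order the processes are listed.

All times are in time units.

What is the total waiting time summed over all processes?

Timeline: | C 0-12 | B 12-26 | D 26-40 | A 40-48 | E 48-52 |
Completion: A=48  B=26  C=12  D=40  E=52
Turnaround (C−A): A=48  B=26  C=12  D=40  E=52
Waiting = turnaround − burst: A=40, B=12, C=0, D=26, E=48
Total waiting = 40 + 12 + 0 + 26 + 48 = 126

126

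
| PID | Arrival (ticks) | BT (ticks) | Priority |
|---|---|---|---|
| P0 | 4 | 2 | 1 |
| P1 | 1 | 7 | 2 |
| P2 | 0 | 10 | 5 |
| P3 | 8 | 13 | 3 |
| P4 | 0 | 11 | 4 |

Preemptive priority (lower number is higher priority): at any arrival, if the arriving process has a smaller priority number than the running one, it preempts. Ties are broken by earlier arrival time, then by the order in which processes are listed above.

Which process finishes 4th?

Schedule: | P4 0-1 | P1 1-4 | P0 4-6 | P1 6-10 | P3 10-23 | P4 23-33 | P2 33-43 |
Completion: P0=6  P1=10  P2=43  P3=23  P4=33
Turnaround (C−A): P0=2  P1=9  P2=43  P3=15  P4=33
Finish order: P0 → P1 → P3 → P4 → P2

P4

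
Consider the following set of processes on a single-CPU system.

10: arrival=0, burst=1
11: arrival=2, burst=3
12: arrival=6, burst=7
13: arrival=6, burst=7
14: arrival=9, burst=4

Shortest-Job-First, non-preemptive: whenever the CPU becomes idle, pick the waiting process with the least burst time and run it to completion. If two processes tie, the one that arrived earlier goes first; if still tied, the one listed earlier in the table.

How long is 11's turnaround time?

Gantt: | 10 0-1 | idle 1-2 | 11 2-5 | idle 5-6 | 12 6-13 | 14 13-17 | 13 17-24 |
Completion: 10=1  11=5  12=13  13=24  14=17
Turnaround (C−A): 10=1  11=3  12=7  13=18  14=8
Turnaround(11) = completion − arrival = 5 − 2 = 3

3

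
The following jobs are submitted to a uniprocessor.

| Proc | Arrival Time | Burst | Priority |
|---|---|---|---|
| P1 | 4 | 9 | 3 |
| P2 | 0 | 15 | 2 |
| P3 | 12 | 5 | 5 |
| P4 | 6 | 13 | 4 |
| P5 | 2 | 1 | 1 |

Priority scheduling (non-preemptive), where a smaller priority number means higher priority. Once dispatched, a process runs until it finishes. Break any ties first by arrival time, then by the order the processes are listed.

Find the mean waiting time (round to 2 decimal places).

Schedule: | P2 0-15 | P5 15-16 | P1 16-25 | P4 25-38 | P3 38-43 |
Completion: P1=25  P2=15  P3=43  P4=38  P5=16
Turnaround (C−A): P1=21  P2=15  P3=31  P4=32  P5=14
Waiting times: P1=12, P2=0, P3=26, P4=19, P5=13
Average waiting = (12+0+26+19+13) / 5 = 70/5 = 14.00

14.00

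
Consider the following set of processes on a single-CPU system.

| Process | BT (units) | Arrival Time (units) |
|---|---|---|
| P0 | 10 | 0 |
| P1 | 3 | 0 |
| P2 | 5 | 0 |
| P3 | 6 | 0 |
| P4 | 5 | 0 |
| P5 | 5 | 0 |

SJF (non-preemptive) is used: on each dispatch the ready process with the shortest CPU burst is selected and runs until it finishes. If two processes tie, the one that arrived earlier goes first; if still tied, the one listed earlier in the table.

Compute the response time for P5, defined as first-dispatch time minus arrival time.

13

Timeline: | P1 0-3 | P2 3-8 | P4 8-13 | P5 13-18 | P3 18-24 | P0 24-34 |
Completion: P0=34  P1=3  P2=8  P3=24  P4=13  P5=18
Turnaround (C−A): P0=34  P1=3  P2=8  P3=24  P4=13  P5=18
Response(P5) = first start − arrival = 13 − 0 = 13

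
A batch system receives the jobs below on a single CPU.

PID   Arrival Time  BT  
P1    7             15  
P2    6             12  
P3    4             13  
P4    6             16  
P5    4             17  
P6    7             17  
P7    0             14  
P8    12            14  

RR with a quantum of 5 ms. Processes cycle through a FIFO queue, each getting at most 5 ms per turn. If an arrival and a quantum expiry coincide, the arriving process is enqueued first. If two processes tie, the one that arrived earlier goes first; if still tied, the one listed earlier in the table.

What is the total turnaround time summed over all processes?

755

Gantt: | P7 0-5 | P3 5-10 | P5 10-15 | P7 15-20 | P2 20-25 | P4 25-30 | P1 30-35 | P6 35-40 | P3 40-45 | P8 45-50 | P5 50-55 | P7 55-59 | P2 59-64 | P4 64-69 | P1 69-74 | P6 74-79 | P3 79-82 | P8 82-87 | P5 87-92 | P2 92-94 | P4 94-99 | P1 99-104 | P6 104-109 | P8 109-113 | P5 113-115 | P4 115-116 | P6 116-118 |
Completion: P1=104  P2=94  P3=82  P4=116  P5=115  P6=118  P7=59  P8=113
Turnaround = completion − arrival: P1=97, P2=88, P3=78, P4=110, P5=111, P6=111, P7=59, P8=101
Total turnaround = 97 + 88 + 78 + 110 + 111 + 111 + 59 + 101 = 755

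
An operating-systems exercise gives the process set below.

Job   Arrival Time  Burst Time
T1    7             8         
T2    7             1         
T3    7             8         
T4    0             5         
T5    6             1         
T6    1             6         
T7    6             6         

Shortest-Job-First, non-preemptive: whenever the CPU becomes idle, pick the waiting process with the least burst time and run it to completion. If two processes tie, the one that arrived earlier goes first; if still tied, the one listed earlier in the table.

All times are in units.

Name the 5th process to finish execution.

T7

Gantt: | T4 0-5 | T6 5-11 | T5 11-12 | T2 12-13 | T7 13-19 | T1 19-27 | T3 27-35 |
Completion: T1=27  T2=13  T3=35  T4=5  T5=12  T6=11  T7=19
Turnaround (C−A): T1=20  T2=6  T3=28  T4=5  T5=6  T6=10  T7=13
Finish order: T4 → T6 → T5 → T2 → T7 → T1 → T3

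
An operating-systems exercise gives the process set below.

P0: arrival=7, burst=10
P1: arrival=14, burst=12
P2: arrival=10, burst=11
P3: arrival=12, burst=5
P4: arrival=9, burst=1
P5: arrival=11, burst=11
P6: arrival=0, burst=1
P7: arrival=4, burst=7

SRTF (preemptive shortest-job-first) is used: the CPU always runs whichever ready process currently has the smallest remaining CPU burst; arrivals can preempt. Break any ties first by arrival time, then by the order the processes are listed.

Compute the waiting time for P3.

Timeline: | P6 0-1 | idle 1-4 | P7 4-9 | P4 9-10 | P7 10-12 | P3 12-17 | P0 17-27 | P2 27-38 | P5 38-49 | P1 49-61 |
Completion: P0=27  P1=61  P2=38  P3=17  P4=10  P5=49  P6=1  P7=12
Turnaround (C−A): P0=20  P1=47  P2=28  P3=5  P4=1  P5=38  P6=1  P7=8
Waiting(P3) = turnaround − burst = 5 − 5 = 0

0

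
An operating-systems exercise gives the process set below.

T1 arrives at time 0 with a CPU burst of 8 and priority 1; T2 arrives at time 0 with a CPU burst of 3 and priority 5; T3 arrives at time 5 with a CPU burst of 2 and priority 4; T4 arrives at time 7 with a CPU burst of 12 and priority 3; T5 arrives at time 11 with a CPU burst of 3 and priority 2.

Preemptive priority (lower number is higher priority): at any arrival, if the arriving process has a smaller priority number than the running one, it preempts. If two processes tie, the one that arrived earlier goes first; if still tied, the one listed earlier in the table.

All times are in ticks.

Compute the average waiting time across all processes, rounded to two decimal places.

9.40

Timeline: | T1 0-8 | T4 8-11 | T5 11-14 | T4 14-23 | T3 23-25 | T2 25-28 |
Completion: T1=8  T2=28  T3=25  T4=23  T5=14
Turnaround (C−A): T1=8  T2=28  T3=20  T4=16  T5=3
Waiting times: T1=0, T2=25, T3=18, T4=4, T5=0
Average waiting = (0+25+18+4+0) / 5 = 47/5 = 9.40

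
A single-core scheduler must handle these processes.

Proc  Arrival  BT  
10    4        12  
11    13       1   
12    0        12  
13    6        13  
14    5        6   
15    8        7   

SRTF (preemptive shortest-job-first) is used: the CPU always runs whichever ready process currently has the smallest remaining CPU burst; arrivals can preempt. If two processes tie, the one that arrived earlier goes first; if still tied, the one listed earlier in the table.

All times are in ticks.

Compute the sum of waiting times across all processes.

72

Gantt: | 12 0-5 | 14 5-11 | 12 11-13 | 11 13-14 | 12 14-19 | 15 19-26 | 10 26-38 | 13 38-51 |
Completion: 10=38  11=14  12=19  13=51  14=11  15=26
Turnaround (C−A): 10=34  11=1  12=19  13=45  14=6  15=18
Waiting = turnaround − burst: 10=22, 11=0, 12=7, 13=32, 14=0, 15=11
Total waiting = 22 + 0 + 7 + 32 + 0 + 11 = 72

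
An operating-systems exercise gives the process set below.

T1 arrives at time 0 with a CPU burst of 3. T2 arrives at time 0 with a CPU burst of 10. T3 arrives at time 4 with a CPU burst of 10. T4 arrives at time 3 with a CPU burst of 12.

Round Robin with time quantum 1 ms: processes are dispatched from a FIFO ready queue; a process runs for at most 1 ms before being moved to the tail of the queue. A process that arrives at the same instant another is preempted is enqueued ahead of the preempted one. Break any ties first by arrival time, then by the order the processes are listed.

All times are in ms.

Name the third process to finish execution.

Gantt: | T1 0-1 | T2 1-2 | T1 2-3 | T2 3-4 | T4 4-5 | T1 5-6 | T3 6-7 | T2 7-8 | T4 8-9 | T3 9-10 | T2 10-11 | T4 11-12 | T3 12-13 | T2 13-14 | T4 14-15 | T3 15-16 | T2 16-17 | T4 17-18 | T3 18-19 | T2 19-20 | T4 20-21 | T3 21-22 | T2 22-23 | T4 23-24 | T3 24-25 | T2 25-26 | T4 26-27 | T3 27-28 | T2 28-29 | T4 29-30 | T3 30-31 | T4 31-32 | T3 32-33 | T4 33-35 |
Completion: T1=6  T2=29  T3=33  T4=35
Turnaround (C−A): T1=6  T2=29  T3=29  T4=32
Finish order: T1 → T2 → T3 → T4

T3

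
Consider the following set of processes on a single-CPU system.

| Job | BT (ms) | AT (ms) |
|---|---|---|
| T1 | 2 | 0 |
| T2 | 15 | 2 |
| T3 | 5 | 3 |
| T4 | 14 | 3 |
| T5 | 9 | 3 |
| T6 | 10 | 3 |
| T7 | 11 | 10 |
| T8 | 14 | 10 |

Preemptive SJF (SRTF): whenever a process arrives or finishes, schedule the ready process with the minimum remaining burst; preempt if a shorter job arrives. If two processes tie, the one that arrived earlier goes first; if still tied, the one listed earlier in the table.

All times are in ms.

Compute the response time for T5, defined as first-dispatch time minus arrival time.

5

Schedule: | T1 0-2 | T2 2-3 | T3 3-8 | T5 8-17 | T6 17-27 | T7 27-38 | T2 38-52 | T4 52-66 | T8 66-80 |
Completion: T1=2  T2=52  T3=8  T4=66  T5=17  T6=27  T7=38  T8=80
Turnaround (C−A): T1=2  T2=50  T3=5  T4=63  T5=14  T6=24  T7=28  T8=70
Response(T5) = first start − arrival = 8 − 3 = 5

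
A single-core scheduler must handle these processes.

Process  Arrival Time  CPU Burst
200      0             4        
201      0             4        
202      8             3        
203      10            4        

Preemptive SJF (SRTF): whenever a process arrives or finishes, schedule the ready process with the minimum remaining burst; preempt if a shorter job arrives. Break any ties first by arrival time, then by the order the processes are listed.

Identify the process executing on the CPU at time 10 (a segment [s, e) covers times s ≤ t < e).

202

Timeline: | 200 0-4 | 201 4-8 | 202 8-11 | 203 11-15 |
Completion: 200=4  201=8  202=11  203=15
Turnaround (C−A): 200=4  201=8  202=3  203=5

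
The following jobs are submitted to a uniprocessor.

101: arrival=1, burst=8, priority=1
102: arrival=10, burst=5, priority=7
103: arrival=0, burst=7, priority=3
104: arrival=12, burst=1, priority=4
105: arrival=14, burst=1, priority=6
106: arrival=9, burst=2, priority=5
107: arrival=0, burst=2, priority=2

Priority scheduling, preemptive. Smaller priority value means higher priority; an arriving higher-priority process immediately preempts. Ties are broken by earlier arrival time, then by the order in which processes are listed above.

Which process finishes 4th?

Gantt: | 107 0-1 | 101 1-9 | 107 9-10 | 103 10-17 | 104 17-18 | 106 18-20 | 105 20-21 | 102 21-26 |
Completion: 101=9  102=26  103=17  104=18  105=21  106=20  107=10
Turnaround (C−A): 101=8  102=16  103=17  104=6  105=7  106=11  107=10
Finish order: 101 → 107 → 103 → 104 → 106 → 105 → 102

104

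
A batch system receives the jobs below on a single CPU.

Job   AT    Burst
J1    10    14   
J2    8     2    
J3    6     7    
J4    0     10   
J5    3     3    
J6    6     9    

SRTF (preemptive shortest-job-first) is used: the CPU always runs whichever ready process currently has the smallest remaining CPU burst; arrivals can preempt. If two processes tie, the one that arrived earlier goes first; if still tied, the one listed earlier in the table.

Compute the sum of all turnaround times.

Timeline: | J4 0-3 | J5 3-6 | J4 6-8 | J2 8-10 | J4 10-15 | J3 15-22 | J6 22-31 | J1 31-45 |
Completion: J1=45  J2=10  J3=22  J4=15  J5=6  J6=31
Turnaround (C−A): J1=35  J2=2  J3=16  J4=15  J5=3  J6=25
Turnaround = completion − arrival: J1=35, J2=2, J3=16, J4=15, J5=3, J6=25
Total turnaround = 35 + 2 + 16 + 15 + 3 + 25 = 96

96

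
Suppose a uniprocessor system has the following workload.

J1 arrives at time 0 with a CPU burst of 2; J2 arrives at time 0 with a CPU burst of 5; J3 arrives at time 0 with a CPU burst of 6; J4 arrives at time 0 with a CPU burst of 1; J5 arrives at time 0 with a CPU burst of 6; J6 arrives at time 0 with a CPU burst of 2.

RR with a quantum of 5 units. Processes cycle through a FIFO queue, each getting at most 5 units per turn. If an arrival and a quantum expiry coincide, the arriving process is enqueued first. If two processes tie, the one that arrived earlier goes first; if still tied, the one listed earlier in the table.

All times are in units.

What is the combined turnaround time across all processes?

85

Gantt: | J1 0-2 | J2 2-7 | J3 7-12 | J4 12-13 | J5 13-18 | J6 18-20 | J3 20-21 | J5 21-22 |
Completion: J1=2  J2=7  J3=21  J4=13  J5=22  J6=20
Turnaround (C−A): J1=2  J2=7  J3=21  J4=13  J5=22  J6=20
Turnaround = completion − arrival: J1=2, J2=7, J3=21, J4=13, J5=22, J6=20
Total turnaround = 2 + 7 + 21 + 13 + 22 + 20 = 85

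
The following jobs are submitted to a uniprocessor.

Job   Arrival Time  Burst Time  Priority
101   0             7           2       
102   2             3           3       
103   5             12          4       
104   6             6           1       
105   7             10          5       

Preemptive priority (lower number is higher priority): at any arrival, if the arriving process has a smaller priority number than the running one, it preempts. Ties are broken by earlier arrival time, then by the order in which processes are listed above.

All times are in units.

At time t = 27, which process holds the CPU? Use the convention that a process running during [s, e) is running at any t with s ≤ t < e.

103

Schedule: | 101 0-6 | 104 6-12 | 101 12-13 | 102 13-16 | 103 16-28 | 105 28-38 |
Completion: 101=13  102=16  103=28  104=12  105=38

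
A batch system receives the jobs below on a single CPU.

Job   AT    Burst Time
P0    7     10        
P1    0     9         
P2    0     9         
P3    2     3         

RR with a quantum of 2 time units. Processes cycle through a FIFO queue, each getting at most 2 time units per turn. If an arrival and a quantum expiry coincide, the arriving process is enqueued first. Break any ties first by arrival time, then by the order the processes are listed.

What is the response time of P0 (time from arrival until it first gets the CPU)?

4

Gantt: | P1 0-2 | P2 2-4 | P3 4-6 | P1 6-8 | P2 8-10 | P3 10-11 | P0 11-13 | P1 13-15 | P2 15-17 | P0 17-19 | P1 19-21 | P2 21-23 | P0 23-25 | P1 25-26 | P2 26-27 | P0 27-31 |
Completion: P0=31  P1=26  P2=27  P3=11
Turnaround (C−A): P0=24  P1=26  P2=27  P3=9
Response(P0) = first start − arrival = 11 − 7 = 4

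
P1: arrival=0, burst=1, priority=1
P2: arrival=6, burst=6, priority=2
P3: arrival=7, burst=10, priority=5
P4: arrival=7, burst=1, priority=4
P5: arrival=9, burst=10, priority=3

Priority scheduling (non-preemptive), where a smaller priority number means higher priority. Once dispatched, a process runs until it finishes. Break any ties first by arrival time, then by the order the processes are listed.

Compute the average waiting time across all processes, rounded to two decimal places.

Schedule: | P1 0-1 | idle 1-6 | P2 6-12 | P5 12-22 | P4 22-23 | P3 23-33 |
Completion: P1=1  P2=12  P3=33  P4=23  P5=22
Turnaround (C−A): P1=1  P2=6  P3=26  P4=16  P5=13
Waiting times: P1=0, P2=0, P3=16, P4=15, P5=3
Average waiting = (0+0+16+15+3) / 5 = 34/5 = 6.80

6.80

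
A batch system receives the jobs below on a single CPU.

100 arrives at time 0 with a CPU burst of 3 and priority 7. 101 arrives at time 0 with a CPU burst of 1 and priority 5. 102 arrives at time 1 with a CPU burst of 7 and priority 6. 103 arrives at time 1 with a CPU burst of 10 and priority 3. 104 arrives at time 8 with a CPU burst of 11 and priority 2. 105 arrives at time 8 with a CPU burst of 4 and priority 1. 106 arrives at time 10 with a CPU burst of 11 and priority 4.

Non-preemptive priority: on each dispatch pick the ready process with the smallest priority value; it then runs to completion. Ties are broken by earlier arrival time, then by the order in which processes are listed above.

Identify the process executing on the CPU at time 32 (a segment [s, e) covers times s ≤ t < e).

Schedule: | 101 0-1 | 103 1-11 | 105 11-15 | 104 15-26 | 106 26-37 | 102 37-44 | 100 44-47 |
Completion: 100=47  101=1  102=44  103=11  104=26  105=15  106=37

106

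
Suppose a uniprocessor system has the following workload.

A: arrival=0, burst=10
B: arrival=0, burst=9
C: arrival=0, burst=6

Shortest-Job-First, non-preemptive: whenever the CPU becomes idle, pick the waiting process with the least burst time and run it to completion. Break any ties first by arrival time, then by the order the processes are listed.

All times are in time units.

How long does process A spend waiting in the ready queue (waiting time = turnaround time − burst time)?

Gantt: | C 0-6 | B 6-15 | A 15-25 |
Completion: A=25  B=15  C=6
Waiting(A) = turnaround − burst = 25 − 10 = 15

15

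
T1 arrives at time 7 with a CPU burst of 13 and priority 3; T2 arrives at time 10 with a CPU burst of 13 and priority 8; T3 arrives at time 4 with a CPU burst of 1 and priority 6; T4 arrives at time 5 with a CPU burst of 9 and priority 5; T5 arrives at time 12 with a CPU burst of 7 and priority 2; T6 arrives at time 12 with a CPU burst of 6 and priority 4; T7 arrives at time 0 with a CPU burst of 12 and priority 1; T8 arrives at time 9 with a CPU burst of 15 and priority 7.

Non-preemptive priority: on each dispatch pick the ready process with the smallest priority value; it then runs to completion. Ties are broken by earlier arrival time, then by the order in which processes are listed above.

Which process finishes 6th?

T3

Schedule: | T7 0-12 | T5 12-19 | T1 19-32 | T6 32-38 | T4 38-47 | T3 47-48 | T8 48-63 | T2 63-76 |
Completion: T1=32  T2=76  T3=48  T4=47  T5=19  T6=38  T7=12  T8=63
Finish order: T7 → T5 → T1 → T6 → T4 → T3 → T8 → T2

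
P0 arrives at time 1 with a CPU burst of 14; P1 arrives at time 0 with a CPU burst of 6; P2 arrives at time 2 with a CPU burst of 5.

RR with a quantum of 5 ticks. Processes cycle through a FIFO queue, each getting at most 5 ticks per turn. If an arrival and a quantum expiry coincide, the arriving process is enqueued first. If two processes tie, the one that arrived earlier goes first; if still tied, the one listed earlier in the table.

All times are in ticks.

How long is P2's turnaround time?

Schedule: | P1 0-5 | P0 5-10 | P2 10-15 | P1 15-16 | P0 16-25 |
Completion: P0=25  P1=16  P2=15
Turnaround (C−A): P0=24  P1=16  P2=13
Turnaround(P2) = completion − arrival = 15 − 2 = 13

13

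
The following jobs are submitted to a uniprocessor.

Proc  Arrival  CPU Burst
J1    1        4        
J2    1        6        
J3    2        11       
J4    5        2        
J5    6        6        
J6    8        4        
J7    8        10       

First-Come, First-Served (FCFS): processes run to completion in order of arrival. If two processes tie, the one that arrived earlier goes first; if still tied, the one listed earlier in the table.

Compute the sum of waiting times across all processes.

Gantt: | idle 0-1 | J1 1-5 | J2 5-11 | J3 11-22 | J4 22-24 | J5 24-30 | J6 30-34 | J7 34-44 |
Completion: J1=5  J2=11  J3=22  J4=24  J5=30  J6=34  J7=44
Waiting = turnaround − burst: J1=0, J2=4, J3=9, J4=17, J5=18, J6=22, J7=26
Total waiting = 0 + 4 + 9 + 17 + 18 + 22 + 26 = 96

96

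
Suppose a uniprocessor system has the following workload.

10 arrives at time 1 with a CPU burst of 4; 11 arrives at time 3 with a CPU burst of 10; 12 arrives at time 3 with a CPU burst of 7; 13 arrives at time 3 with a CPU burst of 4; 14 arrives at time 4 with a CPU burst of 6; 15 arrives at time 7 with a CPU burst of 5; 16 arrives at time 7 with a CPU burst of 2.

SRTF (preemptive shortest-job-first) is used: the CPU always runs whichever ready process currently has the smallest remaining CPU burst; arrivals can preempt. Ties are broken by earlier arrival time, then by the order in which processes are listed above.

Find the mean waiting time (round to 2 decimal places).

Schedule: | idle 0-1 | 10 1-5 | 13 5-9 | 16 9-11 | 15 11-16 | 14 16-22 | 12 22-29 | 11 29-39 |
Completion: 10=5  11=39  12=29  13=9  14=22  15=16  16=11
Waiting times: 10=0, 11=26, 12=19, 13=2, 14=12, 15=4, 16=2
Average waiting = (0+26+19+2+12+4+2) / 7 = 65/7 = 9.29

9.29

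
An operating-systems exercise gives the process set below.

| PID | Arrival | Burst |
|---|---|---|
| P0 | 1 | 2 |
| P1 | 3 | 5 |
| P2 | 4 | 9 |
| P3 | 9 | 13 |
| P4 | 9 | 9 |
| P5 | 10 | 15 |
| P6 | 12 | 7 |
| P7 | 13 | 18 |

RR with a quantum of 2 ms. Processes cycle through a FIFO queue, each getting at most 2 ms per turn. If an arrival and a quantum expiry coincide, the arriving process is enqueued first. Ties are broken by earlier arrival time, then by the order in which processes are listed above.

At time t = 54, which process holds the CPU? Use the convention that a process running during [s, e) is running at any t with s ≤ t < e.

Schedule: | idle 0-1 | P0 1-3 | P1 3-5 | P2 5-7 | P1 7-9 | P2 9-11 | P3 11-13 | P4 13-15 | P1 15-16 | P5 16-18 | P2 18-20 | P6 20-22 | P7 22-24 | P3 24-26 | P4 26-28 | P5 28-30 | P2 30-32 | P6 32-34 | P7 34-36 | P3 36-38 | P4 38-40 | P5 40-42 | P2 42-43 | P6 43-45 | P7 45-47 | P3 47-49 | P4 49-51 | P5 51-53 | P6 53-54 | P7 54-56 | P3 56-58 | P4 58-59 | P5 59-61 | P7 61-63 | P3 63-65 | P5 65-67 | P7 67-69 | P3 69-70 | P5 70-72 | P7 72-74 | P5 74-75 | P7 75-79 |
Completion: P0=3  P1=16  P2=43  P3=70  P4=59  P5=75  P6=54  P7=79
Turnaround (C−A): P0=2  P1=13  P2=39  P3=61  P4=50  P5=65  P6=42  P7=66

P7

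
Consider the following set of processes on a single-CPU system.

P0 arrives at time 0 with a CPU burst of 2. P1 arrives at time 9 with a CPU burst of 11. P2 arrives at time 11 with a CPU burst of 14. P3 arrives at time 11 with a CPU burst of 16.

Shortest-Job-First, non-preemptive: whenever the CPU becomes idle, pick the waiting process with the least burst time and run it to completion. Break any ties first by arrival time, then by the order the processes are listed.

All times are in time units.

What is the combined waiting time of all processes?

32

Timeline: | P0 0-2 | idle 2-9 | P1 9-20 | P2 20-34 | P3 34-50 |
Completion: P0=2  P1=20  P2=34  P3=50
Turnaround (C−A): P0=2  P1=11  P2=23  P3=39
Waiting = turnaround − burst: P0=0, P1=0, P2=9, P3=23
Total waiting = 0 + 0 + 9 + 23 = 32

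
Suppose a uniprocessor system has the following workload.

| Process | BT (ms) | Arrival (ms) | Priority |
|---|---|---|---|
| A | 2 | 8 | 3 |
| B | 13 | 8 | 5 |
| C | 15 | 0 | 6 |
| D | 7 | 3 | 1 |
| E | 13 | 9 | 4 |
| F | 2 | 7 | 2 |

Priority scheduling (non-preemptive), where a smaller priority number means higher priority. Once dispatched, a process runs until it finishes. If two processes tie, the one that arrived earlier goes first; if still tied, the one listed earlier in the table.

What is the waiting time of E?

17

Gantt: | C 0-15 | D 15-22 | F 22-24 | A 24-26 | E 26-39 | B 39-52 |
Completion: A=26  B=52  C=15  D=22  E=39  F=24
Turnaround (C−A): A=18  B=44  C=15  D=19  E=30  F=17
Waiting(E) = turnaround − burst = 30 − 13 = 17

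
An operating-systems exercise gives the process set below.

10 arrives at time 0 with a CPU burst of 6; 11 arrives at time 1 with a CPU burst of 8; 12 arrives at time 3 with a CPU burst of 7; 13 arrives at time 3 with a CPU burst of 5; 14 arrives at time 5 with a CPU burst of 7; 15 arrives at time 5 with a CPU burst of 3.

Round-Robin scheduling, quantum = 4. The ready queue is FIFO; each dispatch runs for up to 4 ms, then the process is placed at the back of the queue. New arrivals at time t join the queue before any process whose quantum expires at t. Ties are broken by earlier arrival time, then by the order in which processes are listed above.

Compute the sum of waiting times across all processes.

Gantt: | 10 0-4 | 11 4-8 | 12 8-12 | 13 12-16 | 10 16-18 | 14 18-22 | 15 22-25 | 11 25-29 | 12 29-32 | 13 32-33 | 14 33-36 |
Completion: 10=18  11=29  12=32  13=33  14=36  15=25
Turnaround (C−A): 10=18  11=28  12=29  13=30  14=31  15=20
Waiting = turnaround − burst: 10=12, 11=20, 12=22, 13=25, 14=24, 15=17
Total waiting = 12 + 20 + 22 + 25 + 24 + 17 = 120

120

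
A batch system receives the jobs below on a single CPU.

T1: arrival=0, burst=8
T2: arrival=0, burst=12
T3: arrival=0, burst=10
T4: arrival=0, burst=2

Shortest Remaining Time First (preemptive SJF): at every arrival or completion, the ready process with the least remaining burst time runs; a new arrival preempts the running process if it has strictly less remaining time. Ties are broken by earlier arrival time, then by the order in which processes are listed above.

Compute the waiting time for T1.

Schedule: | T4 0-2 | T1 2-10 | T3 10-20 | T2 20-32 |
Completion: T1=10  T2=32  T3=20  T4=2
Turnaround (C−A): T1=10  T2=32  T3=20  T4=2
Waiting(T1) = turnaround − burst = 10 − 8 = 2

2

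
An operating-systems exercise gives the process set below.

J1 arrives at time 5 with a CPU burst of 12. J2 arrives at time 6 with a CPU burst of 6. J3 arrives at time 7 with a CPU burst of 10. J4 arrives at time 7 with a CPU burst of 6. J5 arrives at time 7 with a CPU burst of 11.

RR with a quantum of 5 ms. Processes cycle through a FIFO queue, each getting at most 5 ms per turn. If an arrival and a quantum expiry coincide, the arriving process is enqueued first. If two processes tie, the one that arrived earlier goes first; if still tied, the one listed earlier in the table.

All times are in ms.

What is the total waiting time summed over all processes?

Gantt: | idle 0-5 | J1 5-10 | J2 10-15 | J3 15-20 | J4 20-25 | J5 25-30 | J1 30-35 | J2 35-36 | J3 36-41 | J4 41-42 | J5 42-47 | J1 47-49 | J5 49-50 |
Completion: J1=49  J2=36  J3=41  J4=42  J5=50
Turnaround (C−A): J1=44  J2=30  J3=34  J4=35  J5=43
Waiting = turnaround − burst: J1=32, J2=24, J3=24, J4=29, J5=32
Total waiting = 32 + 24 + 24 + 29 + 32 = 141

141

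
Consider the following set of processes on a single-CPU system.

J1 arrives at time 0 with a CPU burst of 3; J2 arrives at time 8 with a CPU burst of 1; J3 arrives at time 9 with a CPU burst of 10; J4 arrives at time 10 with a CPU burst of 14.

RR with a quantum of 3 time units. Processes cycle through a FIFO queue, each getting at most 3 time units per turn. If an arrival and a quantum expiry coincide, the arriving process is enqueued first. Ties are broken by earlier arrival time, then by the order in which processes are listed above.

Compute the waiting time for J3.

Schedule: | J1 0-3 | idle 3-8 | J2 8-9 | J3 9-12 | J4 12-15 | J3 15-18 | J4 18-21 | J3 21-24 | J4 24-27 | J3 27-28 | J4 28-33 |
Completion: J1=3  J2=9  J3=28  J4=33
Turnaround (C−A): J1=3  J2=1  J3=19  J4=23
Waiting(J3) = turnaround − burst = 19 − 10 = 9

9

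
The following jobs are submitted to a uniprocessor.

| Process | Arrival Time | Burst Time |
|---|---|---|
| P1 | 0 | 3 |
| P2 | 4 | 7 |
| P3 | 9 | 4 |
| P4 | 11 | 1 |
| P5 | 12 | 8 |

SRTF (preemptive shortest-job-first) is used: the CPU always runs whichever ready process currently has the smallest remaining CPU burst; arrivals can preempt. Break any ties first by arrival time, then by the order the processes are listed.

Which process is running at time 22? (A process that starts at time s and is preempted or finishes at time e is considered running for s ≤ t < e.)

P5

Timeline: | P1 0-3 | idle 3-4 | P2 4-11 | P4 11-12 | P3 12-16 | P5 16-24 |
Completion: P1=3  P2=11  P3=16  P4=12  P5=24
Turnaround (C−A): P1=3  P2=7  P3=7  P4=1  P5=12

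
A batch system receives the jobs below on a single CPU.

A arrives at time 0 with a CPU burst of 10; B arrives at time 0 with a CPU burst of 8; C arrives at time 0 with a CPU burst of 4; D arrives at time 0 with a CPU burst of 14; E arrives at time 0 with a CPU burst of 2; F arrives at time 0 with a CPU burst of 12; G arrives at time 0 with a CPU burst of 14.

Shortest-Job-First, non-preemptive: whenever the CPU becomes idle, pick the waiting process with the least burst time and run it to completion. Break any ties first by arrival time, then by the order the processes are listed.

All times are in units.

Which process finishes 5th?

Schedule: | E 0-2 | C 2-6 | B 6-14 | A 14-24 | F 24-36 | D 36-50 | G 50-64 |
Completion: A=24  B=14  C=6  D=50  E=2  F=36  G=64
Finish order: E → C → B → A → F → D → G

F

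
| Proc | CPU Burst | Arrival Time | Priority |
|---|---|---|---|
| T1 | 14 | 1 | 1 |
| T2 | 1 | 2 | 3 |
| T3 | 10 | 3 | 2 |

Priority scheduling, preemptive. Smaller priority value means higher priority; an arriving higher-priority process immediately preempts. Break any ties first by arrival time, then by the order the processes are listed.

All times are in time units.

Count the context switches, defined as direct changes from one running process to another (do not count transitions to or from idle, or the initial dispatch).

Gantt: | idle 0-1 | T1 1-15 | T3 15-25 | T2 25-26 |
Completion: T1=15  T2=26  T3=25
Turnaround (C−A): T1=14  T2=24  T3=22

2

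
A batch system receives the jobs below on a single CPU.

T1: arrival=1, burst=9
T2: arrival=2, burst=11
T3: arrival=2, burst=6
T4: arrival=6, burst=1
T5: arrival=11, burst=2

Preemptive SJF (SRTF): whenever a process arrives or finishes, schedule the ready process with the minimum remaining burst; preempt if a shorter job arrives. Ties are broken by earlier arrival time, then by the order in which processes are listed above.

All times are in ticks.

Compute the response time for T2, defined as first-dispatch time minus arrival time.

17

Gantt: | idle 0-1 | T1 1-2 | T3 2-6 | T4 6-7 | T3 7-9 | T1 9-11 | T5 11-13 | T1 13-19 | T2 19-30 |
Completion: T1=19  T2=30  T3=9  T4=7  T5=13
Turnaround (C−A): T1=18  T2=28  T3=7  T4=1  T5=2
Response(T2) = first start − arrival = 19 − 2 = 17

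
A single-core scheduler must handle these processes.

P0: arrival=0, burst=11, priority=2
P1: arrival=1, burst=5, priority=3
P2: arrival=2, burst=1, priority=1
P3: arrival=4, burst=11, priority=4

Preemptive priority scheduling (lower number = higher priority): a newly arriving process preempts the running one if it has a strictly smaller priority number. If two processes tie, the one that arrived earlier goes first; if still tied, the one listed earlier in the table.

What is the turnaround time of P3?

24

Timeline: | P0 0-2 | P2 2-3 | P0 3-12 | P1 12-17 | P3 17-28 |
Completion: P0=12  P1=17  P2=3  P3=28
Turnaround (C−A): P0=12  P1=16  P2=1  P3=24
Turnaround(P3) = completion − arrival = 28 − 4 = 24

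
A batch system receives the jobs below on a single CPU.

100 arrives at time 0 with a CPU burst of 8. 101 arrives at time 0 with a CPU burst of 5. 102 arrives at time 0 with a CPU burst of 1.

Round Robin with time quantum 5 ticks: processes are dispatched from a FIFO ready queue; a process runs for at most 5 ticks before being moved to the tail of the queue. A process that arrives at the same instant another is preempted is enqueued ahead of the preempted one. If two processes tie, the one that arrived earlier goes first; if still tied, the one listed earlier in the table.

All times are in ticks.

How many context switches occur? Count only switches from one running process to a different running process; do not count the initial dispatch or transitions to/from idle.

Timeline: | 100 0-5 | 101 5-10 | 102 10-11 | 100 11-14 |
Completion: 100=14  101=10  102=11

3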